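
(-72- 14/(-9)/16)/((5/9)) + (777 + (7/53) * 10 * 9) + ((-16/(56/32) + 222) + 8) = 880.32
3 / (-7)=-0.43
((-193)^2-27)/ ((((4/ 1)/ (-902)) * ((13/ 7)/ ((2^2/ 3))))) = -235019708/ 39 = -6026146.36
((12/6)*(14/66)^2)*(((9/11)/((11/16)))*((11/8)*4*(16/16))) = 784/1331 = 0.59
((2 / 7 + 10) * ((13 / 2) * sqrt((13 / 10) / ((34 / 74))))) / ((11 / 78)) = 18252 * sqrt(81770) / 6545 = 797.44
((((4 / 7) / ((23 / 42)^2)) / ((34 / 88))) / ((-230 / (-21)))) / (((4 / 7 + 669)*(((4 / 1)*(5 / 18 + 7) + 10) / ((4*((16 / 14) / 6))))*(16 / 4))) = 15876 / 4847271965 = 0.00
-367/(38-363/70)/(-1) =11.18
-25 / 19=-1.32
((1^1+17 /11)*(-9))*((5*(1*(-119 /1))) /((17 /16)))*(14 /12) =164640 /11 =14967.27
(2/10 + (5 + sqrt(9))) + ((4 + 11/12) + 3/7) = 5689/420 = 13.55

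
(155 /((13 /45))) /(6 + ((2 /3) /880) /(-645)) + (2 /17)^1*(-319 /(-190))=9611886255653 /107250837005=89.62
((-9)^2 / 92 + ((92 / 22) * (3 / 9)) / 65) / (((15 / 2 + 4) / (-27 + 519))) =14594114 / 378235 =38.58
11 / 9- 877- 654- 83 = -14515 / 9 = -1612.78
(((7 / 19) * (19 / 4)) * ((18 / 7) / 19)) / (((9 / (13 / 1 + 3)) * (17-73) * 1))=-1 / 133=-0.01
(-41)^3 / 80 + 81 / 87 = -1996549 / 2320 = -860.58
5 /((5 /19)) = 19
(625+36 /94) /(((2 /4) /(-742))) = -928068.34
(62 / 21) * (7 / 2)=31 / 3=10.33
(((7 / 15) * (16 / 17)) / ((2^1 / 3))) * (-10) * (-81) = 9072 / 17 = 533.65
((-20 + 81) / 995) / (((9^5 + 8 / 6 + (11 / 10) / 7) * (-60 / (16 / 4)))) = -854 / 12338599985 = -0.00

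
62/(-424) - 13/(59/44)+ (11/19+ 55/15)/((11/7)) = -5090069/712956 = -7.14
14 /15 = 0.93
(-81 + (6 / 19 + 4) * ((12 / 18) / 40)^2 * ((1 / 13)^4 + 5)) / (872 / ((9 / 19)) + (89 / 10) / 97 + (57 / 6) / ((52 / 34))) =-3837020616969 / 87509123759915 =-0.04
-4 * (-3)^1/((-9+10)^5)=12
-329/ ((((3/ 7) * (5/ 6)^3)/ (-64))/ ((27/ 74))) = 143265024/ 4625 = 30976.22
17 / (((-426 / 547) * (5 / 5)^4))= -9299 / 426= -21.83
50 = 50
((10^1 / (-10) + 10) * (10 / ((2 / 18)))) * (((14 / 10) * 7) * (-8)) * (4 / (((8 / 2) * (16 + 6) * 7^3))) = -648 / 77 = -8.42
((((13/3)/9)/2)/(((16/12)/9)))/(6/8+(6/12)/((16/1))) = 52/25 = 2.08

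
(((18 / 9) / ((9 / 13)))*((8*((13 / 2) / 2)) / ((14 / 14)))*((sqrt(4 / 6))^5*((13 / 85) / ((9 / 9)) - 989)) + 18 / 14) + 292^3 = 174279625 / 7 - 227276608*sqrt(6) / 20655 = 24870136.41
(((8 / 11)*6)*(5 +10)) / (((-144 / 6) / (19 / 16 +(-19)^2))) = -86925 / 88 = -987.78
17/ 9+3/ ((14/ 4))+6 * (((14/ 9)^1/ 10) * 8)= 3217/ 315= 10.21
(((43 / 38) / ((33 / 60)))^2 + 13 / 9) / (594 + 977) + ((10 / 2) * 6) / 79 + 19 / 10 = 1114071034729 / 487908470610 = 2.28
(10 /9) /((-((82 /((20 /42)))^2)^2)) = -6250 /4946011425369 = -0.00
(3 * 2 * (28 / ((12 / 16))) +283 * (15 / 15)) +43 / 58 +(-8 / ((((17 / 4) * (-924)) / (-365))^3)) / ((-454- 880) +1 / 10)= 23789018963398865413 / 46852629521905746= 507.74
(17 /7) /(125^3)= 17 /13671875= 0.00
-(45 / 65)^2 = -81 / 169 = -0.48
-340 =-340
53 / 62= 0.85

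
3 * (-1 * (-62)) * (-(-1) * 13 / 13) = 186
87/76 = 1.14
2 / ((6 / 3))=1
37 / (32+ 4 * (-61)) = -37 / 212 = -0.17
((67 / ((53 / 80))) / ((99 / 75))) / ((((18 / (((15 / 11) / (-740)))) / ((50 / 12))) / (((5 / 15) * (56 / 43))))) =-11725000 / 826449723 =-0.01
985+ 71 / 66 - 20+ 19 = 65015 / 66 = 985.08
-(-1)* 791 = 791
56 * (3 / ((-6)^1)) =-28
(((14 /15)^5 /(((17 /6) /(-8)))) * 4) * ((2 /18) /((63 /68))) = -0.96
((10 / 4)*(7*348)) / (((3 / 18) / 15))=548100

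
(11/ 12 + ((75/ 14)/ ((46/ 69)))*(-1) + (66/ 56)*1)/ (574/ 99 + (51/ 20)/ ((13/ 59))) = -1070355/ 3129917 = -0.34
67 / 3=22.33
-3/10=-0.30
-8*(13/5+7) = -384/5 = -76.80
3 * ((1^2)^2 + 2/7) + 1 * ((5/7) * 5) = 7.43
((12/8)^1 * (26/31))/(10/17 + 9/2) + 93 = 500085/5363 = 93.25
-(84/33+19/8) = -4.92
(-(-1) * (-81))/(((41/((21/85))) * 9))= -189/3485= -0.05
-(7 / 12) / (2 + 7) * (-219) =511 / 36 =14.19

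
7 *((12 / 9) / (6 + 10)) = 0.58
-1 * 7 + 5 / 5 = -6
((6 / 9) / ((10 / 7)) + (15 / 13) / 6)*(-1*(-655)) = 33667 / 78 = 431.63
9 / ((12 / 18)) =27 / 2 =13.50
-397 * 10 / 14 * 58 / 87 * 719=-2854430 / 21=-135925.24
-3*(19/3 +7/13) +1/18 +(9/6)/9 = -2386/117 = -20.39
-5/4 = -1.25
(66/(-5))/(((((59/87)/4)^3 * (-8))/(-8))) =-2781516672/1026895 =-2708.67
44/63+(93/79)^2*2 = 1364378/393183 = 3.47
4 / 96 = 1 / 24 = 0.04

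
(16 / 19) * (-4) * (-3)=192 / 19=10.11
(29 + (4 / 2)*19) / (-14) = -67 / 14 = -4.79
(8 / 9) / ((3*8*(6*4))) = 1 / 648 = 0.00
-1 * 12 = -12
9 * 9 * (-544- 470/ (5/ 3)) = -66906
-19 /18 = -1.06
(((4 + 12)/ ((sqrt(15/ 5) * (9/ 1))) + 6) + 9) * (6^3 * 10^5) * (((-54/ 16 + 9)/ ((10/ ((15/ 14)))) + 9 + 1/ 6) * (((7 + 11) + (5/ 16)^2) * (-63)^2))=17964240328125 * sqrt(3)/ 2 + 7275517332890625/ 32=242917405136677.18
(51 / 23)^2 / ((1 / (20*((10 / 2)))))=260100 / 529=491.68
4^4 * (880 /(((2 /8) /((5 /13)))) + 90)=4805120 /13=369624.62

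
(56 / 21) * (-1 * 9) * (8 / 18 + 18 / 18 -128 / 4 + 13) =1264 / 3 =421.33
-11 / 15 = -0.73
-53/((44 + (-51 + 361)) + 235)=-53/589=-0.09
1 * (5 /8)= 5 /8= 0.62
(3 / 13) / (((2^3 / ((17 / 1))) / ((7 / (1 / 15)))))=5355 / 104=51.49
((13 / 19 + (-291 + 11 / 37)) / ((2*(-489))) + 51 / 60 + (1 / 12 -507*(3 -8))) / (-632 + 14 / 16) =-34874885428 / 8678397915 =-4.02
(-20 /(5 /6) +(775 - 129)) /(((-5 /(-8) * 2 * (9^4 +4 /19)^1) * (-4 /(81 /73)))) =-957258 /45501995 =-0.02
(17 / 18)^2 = 0.89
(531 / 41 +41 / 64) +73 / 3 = 298547 / 7872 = 37.93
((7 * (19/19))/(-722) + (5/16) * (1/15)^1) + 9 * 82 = 12788257/17328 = 738.01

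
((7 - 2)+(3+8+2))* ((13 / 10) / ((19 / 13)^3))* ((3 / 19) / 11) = 771147 / 7167655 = 0.11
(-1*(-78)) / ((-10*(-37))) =39 / 185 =0.21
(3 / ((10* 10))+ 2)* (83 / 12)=16849 / 1200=14.04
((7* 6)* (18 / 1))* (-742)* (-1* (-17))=-9536184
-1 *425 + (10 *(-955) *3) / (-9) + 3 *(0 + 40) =8635 / 3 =2878.33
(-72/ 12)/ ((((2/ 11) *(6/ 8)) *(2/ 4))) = -88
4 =4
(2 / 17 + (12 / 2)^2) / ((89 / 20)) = 12280 / 1513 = 8.12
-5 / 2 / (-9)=5 / 18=0.28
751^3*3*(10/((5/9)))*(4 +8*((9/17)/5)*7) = 19304387091576/85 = 227110436371.48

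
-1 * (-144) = 144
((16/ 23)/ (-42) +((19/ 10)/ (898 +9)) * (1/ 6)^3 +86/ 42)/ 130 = 640635299/ 41004381600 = 0.02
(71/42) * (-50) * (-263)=22229.76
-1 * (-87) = 87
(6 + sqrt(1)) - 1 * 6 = 1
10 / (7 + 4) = 0.91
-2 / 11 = -0.18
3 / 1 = 3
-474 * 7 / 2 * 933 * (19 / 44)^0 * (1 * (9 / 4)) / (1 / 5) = -69653115 / 4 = -17413278.75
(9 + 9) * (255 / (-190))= -459 / 19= -24.16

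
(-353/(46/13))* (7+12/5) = -937.75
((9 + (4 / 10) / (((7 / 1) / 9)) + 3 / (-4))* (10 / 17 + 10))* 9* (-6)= -596322 / 119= -5011.11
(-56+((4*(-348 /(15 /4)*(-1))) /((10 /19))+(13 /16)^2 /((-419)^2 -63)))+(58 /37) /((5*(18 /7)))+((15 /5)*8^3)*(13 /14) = 5434460272787611 /2618149363200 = 2075.69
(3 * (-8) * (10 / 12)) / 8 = -5 / 2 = -2.50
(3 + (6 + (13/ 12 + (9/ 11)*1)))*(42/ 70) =1439/ 220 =6.54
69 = 69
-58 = -58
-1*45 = -45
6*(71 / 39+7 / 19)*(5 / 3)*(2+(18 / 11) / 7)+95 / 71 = 203499055 / 4051047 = 50.23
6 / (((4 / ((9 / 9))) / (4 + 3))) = 21 / 2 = 10.50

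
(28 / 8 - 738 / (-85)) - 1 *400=-387.82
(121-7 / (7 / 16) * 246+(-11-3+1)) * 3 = -11484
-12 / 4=-3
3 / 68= 0.04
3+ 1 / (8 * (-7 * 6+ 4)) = 911 / 304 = 3.00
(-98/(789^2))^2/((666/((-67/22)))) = -160867/1419531164500383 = -0.00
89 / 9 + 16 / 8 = 107 / 9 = 11.89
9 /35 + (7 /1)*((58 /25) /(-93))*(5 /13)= 0.19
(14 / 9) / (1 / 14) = 196 / 9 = 21.78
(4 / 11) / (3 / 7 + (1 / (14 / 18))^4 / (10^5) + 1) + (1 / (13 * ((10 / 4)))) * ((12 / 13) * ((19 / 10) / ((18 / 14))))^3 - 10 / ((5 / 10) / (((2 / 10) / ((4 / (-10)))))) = 18789865727903995082 / 1818495803406335625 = 10.33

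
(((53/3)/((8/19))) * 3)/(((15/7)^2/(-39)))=-641459/600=-1069.10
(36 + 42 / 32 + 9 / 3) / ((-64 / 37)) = -23.31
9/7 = 1.29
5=5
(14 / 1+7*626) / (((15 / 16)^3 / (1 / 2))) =9003008 / 3375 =2667.56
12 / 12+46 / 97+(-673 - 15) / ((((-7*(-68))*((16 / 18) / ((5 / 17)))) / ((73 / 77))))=30848771 / 30219574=1.02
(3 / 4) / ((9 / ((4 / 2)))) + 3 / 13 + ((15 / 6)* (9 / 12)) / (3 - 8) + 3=943 / 312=3.02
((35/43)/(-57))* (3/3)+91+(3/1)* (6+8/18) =270392/2451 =110.32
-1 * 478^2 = -228484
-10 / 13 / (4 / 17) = -85 / 26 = -3.27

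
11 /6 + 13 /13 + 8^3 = 3089 /6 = 514.83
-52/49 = -1.06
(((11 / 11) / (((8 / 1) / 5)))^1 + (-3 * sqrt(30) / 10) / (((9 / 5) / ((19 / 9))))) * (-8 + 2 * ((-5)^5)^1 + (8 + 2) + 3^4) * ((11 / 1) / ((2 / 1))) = -339185 / 16 + 1288903 * sqrt(30) / 108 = 44167.72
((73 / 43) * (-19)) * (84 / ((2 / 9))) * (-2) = 1048572 / 43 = 24385.40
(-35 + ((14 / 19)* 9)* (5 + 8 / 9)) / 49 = 0.08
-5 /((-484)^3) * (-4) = -5 /28344976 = -0.00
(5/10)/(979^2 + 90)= 1/1917062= 0.00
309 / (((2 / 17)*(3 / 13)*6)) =22763 / 12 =1896.92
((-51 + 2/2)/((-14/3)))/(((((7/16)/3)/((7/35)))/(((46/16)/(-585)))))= -46/637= -0.07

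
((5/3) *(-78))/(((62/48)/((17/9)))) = -17680/93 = -190.11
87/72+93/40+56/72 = 194/45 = 4.31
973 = 973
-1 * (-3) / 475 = 3 / 475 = 0.01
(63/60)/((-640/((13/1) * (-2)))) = 273/6400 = 0.04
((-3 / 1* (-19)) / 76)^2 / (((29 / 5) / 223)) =10035 / 464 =21.63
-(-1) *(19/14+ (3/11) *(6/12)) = 1.49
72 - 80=-8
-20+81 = 61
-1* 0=0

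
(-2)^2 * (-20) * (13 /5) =-208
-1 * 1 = -1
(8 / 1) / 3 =2.67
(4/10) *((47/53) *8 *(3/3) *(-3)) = -2256/265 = -8.51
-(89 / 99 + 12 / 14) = -1217 / 693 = -1.76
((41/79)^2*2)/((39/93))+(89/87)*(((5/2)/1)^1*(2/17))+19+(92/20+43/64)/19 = 15221047850189/729573898560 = 20.86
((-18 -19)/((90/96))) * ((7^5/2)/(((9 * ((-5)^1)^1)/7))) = 34824104/675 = 51591.27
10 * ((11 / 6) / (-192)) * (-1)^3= 55 / 576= 0.10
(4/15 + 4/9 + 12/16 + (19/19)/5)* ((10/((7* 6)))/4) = 299/3024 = 0.10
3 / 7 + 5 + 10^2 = 105.43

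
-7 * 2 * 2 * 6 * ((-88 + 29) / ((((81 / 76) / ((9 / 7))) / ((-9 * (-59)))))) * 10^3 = 6349344000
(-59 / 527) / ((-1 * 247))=59 / 130169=0.00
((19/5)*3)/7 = 57/35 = 1.63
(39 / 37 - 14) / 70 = -479 / 2590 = -0.18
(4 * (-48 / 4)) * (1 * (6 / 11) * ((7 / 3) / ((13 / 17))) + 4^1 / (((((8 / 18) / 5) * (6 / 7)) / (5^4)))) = -225236424 / 143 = -1575079.89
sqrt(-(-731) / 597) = sqrt(436407) / 597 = 1.11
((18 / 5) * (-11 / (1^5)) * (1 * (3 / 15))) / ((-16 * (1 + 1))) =0.25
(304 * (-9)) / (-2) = 1368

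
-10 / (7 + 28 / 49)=-70 / 53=-1.32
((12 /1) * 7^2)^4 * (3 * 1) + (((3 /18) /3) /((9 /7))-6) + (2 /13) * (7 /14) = 755246855708065 /2106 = 358616740602.12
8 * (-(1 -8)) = 56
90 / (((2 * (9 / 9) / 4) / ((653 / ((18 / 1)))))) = 6530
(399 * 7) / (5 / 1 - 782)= -133 / 37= -3.59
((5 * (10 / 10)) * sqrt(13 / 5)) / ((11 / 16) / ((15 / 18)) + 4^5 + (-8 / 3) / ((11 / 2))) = 1320 * sqrt(65) / 1352129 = 0.01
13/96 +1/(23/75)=7499/2208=3.40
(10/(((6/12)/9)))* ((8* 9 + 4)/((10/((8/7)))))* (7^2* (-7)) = -536256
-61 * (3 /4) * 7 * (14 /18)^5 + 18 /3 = -6704197 /78732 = -85.15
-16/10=-8/5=-1.60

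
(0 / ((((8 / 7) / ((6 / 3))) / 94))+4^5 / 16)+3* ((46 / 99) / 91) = 192238 / 3003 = 64.02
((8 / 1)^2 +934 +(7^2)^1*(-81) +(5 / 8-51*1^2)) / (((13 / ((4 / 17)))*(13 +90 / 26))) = -24171 / 7276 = -3.32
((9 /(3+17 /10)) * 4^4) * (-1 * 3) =-69120 /47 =-1470.64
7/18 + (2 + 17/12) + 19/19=173/36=4.81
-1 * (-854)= 854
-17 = -17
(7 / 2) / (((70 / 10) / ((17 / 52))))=17 / 104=0.16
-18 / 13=-1.38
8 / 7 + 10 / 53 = 494 / 371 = 1.33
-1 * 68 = -68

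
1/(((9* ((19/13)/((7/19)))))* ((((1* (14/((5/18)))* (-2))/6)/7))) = -455/38988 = -0.01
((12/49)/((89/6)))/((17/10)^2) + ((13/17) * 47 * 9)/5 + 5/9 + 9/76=281782366637/4310325180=65.37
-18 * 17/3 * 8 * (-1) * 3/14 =1224/7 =174.86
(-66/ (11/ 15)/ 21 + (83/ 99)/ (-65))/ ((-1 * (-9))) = -193631/ 405405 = -0.48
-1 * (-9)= 9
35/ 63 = 5/ 9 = 0.56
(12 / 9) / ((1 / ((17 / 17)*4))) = 16 / 3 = 5.33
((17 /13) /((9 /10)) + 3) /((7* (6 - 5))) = 521 /819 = 0.64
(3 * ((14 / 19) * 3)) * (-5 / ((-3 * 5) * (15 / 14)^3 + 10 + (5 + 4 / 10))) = 8643600 / 794903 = 10.87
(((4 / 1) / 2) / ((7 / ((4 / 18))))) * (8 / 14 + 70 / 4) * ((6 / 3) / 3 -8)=-11132 / 1323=-8.41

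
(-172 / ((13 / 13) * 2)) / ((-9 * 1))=86 / 9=9.56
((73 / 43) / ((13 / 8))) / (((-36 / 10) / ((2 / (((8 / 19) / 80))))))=-554800 / 5031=-110.28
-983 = -983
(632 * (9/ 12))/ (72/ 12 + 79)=474/ 85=5.58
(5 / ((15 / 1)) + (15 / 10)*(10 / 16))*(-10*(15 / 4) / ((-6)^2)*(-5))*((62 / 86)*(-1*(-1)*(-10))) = -1181875 / 24768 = -47.72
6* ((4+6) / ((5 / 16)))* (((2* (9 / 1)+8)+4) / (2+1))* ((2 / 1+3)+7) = 23040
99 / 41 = 2.41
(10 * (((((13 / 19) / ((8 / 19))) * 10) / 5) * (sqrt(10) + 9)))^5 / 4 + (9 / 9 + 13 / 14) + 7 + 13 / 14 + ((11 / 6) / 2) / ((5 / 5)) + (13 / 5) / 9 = 47577717078125 * sqrt(10) / 128 + 49870956079992923 / 40320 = 2412300369765.68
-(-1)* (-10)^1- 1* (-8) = -2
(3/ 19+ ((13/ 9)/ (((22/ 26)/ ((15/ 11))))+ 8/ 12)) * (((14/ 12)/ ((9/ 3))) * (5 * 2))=12.26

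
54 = 54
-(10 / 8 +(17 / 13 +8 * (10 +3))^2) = -7497489 / 676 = -11090.96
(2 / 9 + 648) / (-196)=-2917 / 882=-3.31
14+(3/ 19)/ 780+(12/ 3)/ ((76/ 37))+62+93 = 844481/ 4940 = 170.95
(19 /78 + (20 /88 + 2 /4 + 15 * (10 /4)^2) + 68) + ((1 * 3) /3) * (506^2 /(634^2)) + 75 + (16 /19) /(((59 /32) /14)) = 47311628589557 /193304258004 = 244.75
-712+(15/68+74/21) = -1011389/1428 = -708.26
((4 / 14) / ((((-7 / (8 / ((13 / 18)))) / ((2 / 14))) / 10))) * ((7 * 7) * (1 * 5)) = -158.24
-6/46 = -3/23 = -0.13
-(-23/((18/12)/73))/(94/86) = 144394/141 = 1024.07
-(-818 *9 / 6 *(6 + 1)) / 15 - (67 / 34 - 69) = 108737 / 170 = 639.63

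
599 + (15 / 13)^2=101456 / 169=600.33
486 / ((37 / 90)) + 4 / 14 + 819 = 518375 / 259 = 2001.45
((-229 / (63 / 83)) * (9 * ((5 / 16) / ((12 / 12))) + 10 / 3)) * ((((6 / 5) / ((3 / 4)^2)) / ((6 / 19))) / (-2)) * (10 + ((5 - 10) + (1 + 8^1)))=21306847 / 243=87682.50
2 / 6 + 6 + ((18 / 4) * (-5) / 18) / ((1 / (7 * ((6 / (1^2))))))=-277 / 6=-46.17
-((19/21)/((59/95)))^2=-3258025/1535121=-2.12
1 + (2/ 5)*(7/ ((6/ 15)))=8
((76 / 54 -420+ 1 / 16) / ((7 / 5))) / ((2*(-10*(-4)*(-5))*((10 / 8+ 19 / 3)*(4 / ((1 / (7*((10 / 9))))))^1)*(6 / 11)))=397771 / 68490240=0.01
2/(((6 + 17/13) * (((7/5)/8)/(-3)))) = -624/133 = -4.69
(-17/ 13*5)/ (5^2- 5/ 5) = -85/ 312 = -0.27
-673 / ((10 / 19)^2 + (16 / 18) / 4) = -2186577 / 1622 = -1348.07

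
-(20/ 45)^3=-0.09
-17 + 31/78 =-1295/78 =-16.60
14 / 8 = 7 / 4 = 1.75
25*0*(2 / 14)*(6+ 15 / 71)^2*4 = 0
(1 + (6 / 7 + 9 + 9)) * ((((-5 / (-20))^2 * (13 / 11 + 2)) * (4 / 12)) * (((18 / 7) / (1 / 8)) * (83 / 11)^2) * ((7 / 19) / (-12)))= -4787855 / 101156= -47.33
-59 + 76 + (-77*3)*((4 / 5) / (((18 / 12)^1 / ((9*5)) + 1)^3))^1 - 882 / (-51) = -67455047 / 506447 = -133.19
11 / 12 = 0.92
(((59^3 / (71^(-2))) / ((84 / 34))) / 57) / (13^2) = 17600364163 / 404586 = 43502.16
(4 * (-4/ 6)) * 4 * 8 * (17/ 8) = -544/ 3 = -181.33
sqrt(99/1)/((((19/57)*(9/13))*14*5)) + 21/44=1.09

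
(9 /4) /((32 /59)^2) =7.65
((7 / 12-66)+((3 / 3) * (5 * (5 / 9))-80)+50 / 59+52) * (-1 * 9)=190717 / 236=808.12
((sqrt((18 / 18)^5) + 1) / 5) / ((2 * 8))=1 / 40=0.02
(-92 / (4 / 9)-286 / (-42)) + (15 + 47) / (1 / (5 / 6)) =-3119 / 21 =-148.52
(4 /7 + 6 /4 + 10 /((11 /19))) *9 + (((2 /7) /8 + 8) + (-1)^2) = 56405 /308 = 183.13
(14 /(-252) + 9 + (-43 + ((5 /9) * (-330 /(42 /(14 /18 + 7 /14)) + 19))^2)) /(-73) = 11927921 /93874788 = 0.13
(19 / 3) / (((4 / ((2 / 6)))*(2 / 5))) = 1.32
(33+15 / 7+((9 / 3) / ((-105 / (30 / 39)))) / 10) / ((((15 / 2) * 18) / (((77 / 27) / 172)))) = 175879 / 40751100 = 0.00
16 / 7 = 2.29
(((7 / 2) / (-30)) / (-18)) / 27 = 7 / 29160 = 0.00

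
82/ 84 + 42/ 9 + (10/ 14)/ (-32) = 1259/ 224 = 5.62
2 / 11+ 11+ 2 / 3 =391 / 33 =11.85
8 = 8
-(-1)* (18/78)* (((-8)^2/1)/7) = 192/91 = 2.11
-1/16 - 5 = -5.06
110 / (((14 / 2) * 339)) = 110 / 2373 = 0.05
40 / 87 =0.46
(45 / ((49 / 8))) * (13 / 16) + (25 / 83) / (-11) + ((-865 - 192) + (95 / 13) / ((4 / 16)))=-1188550599 / 1163162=-1021.83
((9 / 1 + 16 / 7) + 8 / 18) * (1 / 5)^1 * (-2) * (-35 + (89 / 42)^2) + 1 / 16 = 318316843 / 2222640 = 143.22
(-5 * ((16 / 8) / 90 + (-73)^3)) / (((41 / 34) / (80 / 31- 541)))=-9934416035416 / 11439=-868468925.20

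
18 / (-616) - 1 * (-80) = 24631 / 308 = 79.97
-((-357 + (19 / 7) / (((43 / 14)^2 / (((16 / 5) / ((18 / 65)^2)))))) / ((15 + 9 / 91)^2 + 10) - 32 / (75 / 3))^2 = -405683141546454967316654569 / 54445092507463721195722500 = -7.45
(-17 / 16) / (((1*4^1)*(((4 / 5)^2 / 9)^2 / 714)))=-307243125 / 8192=-37505.26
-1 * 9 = -9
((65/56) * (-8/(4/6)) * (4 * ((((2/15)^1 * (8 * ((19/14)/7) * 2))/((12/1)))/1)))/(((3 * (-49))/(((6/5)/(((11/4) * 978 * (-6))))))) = -3952/4068218385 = -0.00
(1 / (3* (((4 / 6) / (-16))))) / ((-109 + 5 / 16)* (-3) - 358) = 128 / 511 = 0.25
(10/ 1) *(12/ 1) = 120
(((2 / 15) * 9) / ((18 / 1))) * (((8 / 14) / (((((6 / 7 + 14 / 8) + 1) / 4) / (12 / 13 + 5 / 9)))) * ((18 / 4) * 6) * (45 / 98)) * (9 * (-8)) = -3587328 / 64337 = -55.76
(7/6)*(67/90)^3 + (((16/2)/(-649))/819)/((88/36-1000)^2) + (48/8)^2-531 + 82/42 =-492.57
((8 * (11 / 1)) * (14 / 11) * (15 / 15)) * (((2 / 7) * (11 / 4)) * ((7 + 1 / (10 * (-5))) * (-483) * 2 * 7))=-103837272 / 25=-4153490.88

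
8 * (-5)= -40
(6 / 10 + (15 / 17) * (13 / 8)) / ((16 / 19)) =2.42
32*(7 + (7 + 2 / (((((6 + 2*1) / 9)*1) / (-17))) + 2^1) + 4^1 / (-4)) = -744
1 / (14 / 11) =11 / 14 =0.79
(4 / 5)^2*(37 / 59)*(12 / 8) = 888 / 1475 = 0.60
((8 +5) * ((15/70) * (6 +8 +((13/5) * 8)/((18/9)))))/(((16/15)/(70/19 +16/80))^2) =2915343171/3234560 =901.31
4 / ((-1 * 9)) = -4 / 9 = -0.44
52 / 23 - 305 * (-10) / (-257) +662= 3856296 / 5911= 652.39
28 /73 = 0.38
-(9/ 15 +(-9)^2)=-408/ 5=-81.60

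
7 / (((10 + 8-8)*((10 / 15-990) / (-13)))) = 39 / 4240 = 0.01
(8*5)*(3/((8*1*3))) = 5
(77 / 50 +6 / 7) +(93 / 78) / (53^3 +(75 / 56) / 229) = 2.40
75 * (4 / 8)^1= 75 / 2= 37.50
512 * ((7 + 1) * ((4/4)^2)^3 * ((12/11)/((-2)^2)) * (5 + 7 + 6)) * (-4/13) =-884736/143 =-6186.97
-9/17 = -0.53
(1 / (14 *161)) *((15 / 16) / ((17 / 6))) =0.00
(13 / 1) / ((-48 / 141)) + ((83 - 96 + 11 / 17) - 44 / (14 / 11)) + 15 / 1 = -133493 / 1904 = -70.11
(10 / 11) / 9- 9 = -881 / 99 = -8.90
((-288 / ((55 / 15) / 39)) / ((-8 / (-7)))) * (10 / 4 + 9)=-30824.18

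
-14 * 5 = -70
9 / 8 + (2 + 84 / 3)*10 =2409 / 8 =301.12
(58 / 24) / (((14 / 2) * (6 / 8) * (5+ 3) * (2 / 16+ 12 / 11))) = 319 / 6741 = 0.05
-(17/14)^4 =-83521/38416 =-2.17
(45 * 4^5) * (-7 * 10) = -3225600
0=0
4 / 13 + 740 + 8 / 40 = 48133 / 65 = 740.51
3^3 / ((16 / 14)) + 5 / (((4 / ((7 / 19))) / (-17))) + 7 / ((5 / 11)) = 23709 / 760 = 31.20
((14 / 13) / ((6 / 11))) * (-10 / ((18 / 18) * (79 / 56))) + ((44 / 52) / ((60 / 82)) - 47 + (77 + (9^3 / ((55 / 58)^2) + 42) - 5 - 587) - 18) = 259.86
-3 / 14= -0.21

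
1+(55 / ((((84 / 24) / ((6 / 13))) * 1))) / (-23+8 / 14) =1381 / 2041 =0.68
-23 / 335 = -0.07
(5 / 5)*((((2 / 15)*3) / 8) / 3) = 0.02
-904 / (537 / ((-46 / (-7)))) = -41584 / 3759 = -11.06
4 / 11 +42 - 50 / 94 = 21627 / 517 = 41.83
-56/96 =-7/12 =-0.58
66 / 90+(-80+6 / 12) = -2363 / 30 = -78.77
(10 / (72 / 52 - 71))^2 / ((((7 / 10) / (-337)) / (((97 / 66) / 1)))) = -110488820 / 7567791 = -14.60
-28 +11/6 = -157/6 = -26.17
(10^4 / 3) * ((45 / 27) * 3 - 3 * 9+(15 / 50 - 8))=-99000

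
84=84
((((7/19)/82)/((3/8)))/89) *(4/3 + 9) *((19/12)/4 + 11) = 118699/7487748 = 0.02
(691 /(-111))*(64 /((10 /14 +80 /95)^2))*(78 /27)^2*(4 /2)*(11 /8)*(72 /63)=-1662006201856 /385255359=-4314.04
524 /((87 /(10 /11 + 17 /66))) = 7.03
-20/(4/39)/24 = -65/8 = -8.12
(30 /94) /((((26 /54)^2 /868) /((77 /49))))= 1877.80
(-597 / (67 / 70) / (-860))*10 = 20895 / 2881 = 7.25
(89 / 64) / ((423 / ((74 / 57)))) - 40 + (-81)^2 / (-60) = -576139991 / 3857760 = -149.35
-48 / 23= -2.09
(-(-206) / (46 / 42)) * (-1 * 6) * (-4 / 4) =25956 / 23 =1128.52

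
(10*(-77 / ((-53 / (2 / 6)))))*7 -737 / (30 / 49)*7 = -13344023 / 1590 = -8392.47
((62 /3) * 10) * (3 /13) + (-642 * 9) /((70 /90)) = -671686 /91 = -7381.16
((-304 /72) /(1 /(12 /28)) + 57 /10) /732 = 817 /153720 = 0.01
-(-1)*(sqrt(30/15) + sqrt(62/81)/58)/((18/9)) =sqrt(62)/1044 + sqrt(2)/2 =0.71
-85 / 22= -3.86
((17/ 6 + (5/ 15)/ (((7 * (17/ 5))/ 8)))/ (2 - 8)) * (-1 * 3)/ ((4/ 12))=2103/ 476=4.42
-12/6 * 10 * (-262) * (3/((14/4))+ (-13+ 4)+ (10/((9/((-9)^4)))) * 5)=1336687320/7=190955331.43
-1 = -1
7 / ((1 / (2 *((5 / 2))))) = 35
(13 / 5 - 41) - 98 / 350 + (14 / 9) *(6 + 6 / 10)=-2131 / 75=-28.41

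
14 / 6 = 7 / 3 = 2.33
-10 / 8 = -5 / 4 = -1.25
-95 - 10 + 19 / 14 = -1451 / 14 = -103.64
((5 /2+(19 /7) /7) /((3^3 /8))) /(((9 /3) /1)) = 1132 /3969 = 0.29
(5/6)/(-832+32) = -1/960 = -0.00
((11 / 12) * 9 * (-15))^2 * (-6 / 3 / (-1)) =245025 / 8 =30628.12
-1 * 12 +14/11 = -118/11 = -10.73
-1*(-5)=5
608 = 608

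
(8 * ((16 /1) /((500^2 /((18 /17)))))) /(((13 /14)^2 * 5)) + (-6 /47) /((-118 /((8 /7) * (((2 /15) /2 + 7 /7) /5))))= 1697056064 /4356859609375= 0.00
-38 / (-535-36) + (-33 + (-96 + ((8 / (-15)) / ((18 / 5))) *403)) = -2908219 / 15417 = -188.64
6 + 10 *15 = 156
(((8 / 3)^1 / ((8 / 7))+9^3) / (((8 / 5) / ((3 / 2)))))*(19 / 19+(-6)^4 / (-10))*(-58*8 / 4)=20455759 / 2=10227879.50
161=161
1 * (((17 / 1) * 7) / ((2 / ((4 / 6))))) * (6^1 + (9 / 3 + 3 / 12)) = 4403 / 12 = 366.92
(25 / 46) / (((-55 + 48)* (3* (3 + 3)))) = -25 / 5796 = -0.00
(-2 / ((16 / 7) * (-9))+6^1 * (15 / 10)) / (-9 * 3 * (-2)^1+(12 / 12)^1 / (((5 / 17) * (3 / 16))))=3275 / 25968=0.13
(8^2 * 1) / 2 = 32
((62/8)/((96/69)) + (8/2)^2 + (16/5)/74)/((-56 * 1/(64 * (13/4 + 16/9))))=-30879143/248640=-124.19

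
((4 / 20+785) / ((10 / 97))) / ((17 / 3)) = 571233 / 425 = 1344.08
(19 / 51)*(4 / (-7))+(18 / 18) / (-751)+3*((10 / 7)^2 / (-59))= -35210129 / 110728191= -0.32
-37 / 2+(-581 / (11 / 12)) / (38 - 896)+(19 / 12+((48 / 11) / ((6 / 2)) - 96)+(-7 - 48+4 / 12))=-3121903 / 18876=-165.39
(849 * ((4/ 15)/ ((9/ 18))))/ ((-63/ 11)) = -24904/ 315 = -79.06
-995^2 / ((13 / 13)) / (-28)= 990025 / 28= 35358.04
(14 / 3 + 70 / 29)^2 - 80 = -226064 / 7569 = -29.87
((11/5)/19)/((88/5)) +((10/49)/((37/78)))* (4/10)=49237/275576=0.18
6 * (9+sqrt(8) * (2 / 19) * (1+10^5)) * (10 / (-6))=-4000040 * sqrt(2) / 19 - 90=-297822.15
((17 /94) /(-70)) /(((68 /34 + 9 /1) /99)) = -153 /6580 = -0.02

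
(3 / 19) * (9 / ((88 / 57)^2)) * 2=4617 / 3872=1.19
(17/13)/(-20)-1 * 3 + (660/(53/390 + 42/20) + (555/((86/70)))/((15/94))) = 3805809161/1218620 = 3123.05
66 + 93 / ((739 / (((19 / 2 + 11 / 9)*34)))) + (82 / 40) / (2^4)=79461457 / 709440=112.01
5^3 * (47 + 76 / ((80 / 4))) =6350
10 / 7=1.43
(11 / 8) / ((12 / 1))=11 / 96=0.11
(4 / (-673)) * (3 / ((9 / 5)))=-20 / 2019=-0.01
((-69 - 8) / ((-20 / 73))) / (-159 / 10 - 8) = -11.76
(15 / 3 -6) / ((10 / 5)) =-1 / 2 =-0.50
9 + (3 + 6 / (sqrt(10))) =3*sqrt(10) / 5 + 12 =13.90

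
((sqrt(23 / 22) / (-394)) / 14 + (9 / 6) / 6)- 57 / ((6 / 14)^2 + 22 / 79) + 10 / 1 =-809239 / 7156- sqrt(506) / 121352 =-113.09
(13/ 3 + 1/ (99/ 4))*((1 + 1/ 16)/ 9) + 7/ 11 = 16433/ 14256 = 1.15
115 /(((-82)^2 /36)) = 1035 /1681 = 0.62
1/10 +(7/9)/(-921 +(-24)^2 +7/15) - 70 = -5418823/77520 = -69.90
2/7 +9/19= 101/133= 0.76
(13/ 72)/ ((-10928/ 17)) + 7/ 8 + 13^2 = 133660147/ 786816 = 169.87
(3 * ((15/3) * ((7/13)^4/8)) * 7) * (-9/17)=-2268945/3884296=-0.58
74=74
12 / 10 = 6 / 5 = 1.20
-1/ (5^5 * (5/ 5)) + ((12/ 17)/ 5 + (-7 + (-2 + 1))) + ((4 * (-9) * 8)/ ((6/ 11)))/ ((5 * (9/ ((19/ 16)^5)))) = -371481252961/ 10444800000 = -35.57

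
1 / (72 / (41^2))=1681 / 72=23.35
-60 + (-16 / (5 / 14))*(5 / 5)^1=-524 / 5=-104.80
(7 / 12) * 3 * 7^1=49 / 4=12.25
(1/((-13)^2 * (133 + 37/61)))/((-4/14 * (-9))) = 427/24792300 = 0.00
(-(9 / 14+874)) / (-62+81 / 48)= 19592 / 1351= 14.50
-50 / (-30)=5 / 3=1.67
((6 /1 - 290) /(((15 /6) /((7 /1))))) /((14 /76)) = -21584 /5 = -4316.80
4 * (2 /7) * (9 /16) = 9 /14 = 0.64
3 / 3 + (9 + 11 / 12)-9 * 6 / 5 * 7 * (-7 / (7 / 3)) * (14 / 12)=16531 / 60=275.52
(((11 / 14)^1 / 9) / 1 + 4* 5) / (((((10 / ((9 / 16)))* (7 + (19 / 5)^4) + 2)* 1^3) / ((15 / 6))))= 1581875 / 120750616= 0.01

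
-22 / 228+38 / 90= 557 / 1710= 0.33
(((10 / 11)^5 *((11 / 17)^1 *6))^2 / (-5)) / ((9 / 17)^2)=-4.15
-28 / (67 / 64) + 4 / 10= -8826 / 335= -26.35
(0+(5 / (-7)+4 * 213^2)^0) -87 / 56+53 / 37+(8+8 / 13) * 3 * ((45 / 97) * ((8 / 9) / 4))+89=241796689 / 2612792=92.54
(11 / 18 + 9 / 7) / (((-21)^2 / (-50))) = -5975 / 27783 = -0.22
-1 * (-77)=77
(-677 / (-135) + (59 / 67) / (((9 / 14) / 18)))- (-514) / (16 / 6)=222.42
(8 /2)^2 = 16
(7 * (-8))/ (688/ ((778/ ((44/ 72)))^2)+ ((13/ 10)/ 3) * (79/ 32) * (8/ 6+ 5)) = -219645457920/ 26576205017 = -8.26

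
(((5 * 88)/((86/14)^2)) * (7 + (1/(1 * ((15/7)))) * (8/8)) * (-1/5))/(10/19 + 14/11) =-12616912/1303545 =-9.68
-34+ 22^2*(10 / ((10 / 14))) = 6742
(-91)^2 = 8281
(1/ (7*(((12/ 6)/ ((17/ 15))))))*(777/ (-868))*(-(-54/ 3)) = -5661/ 4340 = -1.30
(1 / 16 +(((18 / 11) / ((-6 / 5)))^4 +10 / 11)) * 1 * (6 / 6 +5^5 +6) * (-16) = -3249766332 / 14641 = -221963.41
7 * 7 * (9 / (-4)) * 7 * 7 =-5402.25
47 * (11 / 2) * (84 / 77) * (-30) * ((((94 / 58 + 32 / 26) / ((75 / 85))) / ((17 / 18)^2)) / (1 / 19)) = -3732382800 / 6409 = -582365.86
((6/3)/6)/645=1/1935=0.00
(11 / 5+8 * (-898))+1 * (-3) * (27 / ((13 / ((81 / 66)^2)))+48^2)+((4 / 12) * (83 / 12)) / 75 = -14103.15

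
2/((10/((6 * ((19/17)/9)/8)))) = 19/1020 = 0.02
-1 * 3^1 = -3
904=904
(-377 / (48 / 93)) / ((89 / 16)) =-11687 / 89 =-131.31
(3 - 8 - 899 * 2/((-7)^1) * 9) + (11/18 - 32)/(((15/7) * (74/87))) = 21347231/9324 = 2289.49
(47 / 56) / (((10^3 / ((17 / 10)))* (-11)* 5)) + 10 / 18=153992809 / 277200000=0.56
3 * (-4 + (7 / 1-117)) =-342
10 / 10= 1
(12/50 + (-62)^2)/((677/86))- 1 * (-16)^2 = 3932316/16925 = 232.34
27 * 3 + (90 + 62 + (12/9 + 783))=3052/3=1017.33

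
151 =151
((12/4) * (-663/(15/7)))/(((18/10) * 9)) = -1547/27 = -57.30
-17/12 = -1.42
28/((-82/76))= -25.95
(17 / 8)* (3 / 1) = 51 / 8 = 6.38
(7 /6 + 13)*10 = 425 /3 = 141.67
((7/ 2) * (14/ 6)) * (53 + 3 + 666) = 17689/ 3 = 5896.33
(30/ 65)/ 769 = 6/ 9997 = 0.00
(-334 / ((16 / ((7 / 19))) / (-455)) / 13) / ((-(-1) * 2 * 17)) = 40915 / 5168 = 7.92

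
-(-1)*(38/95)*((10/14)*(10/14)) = 10/49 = 0.20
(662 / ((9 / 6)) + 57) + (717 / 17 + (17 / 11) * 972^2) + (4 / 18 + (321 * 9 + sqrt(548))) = 2 * sqrt(137) + 2463155423 / 1683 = 1463573.87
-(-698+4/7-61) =5309/7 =758.43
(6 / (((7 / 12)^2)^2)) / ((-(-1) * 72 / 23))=16.55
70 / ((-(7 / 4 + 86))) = -280 / 351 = -0.80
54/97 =0.56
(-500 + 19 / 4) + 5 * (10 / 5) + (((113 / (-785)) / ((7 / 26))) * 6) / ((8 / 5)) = -2141973 / 4396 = -487.26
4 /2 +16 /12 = 10 /3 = 3.33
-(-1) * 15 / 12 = 5 / 4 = 1.25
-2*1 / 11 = -2 / 11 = -0.18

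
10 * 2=20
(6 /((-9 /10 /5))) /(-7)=100 /21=4.76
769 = 769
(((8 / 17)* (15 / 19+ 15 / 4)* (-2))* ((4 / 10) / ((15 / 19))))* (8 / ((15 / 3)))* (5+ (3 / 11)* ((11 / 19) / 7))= -983296 / 56525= -17.40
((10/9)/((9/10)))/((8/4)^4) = 25/324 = 0.08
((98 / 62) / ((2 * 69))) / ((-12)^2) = 49 / 616032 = 0.00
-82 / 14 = -41 / 7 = -5.86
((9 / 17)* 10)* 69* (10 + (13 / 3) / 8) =261855 / 68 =3850.81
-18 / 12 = -3 / 2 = -1.50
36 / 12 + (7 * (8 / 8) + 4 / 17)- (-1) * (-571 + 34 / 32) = -559.70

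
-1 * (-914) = 914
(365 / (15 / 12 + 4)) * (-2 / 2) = -1460 / 21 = -69.52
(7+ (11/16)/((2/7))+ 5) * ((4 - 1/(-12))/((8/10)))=112945/1536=73.53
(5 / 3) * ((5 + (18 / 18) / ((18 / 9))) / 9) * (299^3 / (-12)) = -1470199445 / 648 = -2268826.30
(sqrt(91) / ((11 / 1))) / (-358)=-sqrt(91) / 3938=-0.00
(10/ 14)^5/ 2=3125/ 33614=0.09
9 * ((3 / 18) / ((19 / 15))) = 45 / 38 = 1.18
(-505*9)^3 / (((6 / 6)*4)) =-23471544656.25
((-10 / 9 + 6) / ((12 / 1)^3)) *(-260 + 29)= -847 / 1296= -0.65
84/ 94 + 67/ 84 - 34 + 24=-8.31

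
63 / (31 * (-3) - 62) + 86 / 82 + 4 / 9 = 62158 / 57195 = 1.09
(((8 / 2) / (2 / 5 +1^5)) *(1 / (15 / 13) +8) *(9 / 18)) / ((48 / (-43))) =-817 / 72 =-11.35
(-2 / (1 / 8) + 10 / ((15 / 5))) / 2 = -19 / 3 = -6.33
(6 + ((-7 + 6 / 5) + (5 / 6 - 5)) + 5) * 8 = 8.27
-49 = -49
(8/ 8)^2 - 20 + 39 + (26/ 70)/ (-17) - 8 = 7127/ 595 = 11.98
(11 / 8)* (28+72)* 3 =825 / 2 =412.50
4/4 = 1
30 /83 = 0.36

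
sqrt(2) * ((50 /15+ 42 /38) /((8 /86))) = 10879 * sqrt(2) /228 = 67.48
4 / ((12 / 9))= 3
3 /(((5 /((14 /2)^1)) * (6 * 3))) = 7 /30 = 0.23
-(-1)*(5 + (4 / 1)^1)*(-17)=-153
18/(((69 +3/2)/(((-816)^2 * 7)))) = 55931904/47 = 1190040.51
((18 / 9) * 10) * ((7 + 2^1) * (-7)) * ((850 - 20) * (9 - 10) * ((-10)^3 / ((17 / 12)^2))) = -150595200000 / 289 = -521090657.44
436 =436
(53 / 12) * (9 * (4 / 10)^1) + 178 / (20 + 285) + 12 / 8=1097 / 61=17.98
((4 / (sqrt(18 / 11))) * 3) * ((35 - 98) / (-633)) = 42 * sqrt(22) / 211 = 0.93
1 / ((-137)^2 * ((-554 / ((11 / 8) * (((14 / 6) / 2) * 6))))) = -0.00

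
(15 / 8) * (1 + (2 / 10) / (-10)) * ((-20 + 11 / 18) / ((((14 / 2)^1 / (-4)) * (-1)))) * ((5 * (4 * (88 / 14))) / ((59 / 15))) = -38390 / 59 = -650.68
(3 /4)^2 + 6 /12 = 17 /16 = 1.06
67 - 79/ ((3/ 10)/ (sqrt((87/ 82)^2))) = -8708/ 41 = -212.39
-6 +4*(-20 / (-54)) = -122 / 27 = -4.52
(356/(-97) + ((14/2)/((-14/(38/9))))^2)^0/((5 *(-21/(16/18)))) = -0.01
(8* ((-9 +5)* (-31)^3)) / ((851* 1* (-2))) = -476656 / 851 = -560.11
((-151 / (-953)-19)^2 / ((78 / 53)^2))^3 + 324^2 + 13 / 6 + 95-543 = 23765768894822615863209507366272495 / 5271995630692613889002700738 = 4507926.52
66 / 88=3 / 4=0.75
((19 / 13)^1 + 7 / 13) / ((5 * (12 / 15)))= 1 / 2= 0.50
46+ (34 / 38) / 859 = 750783 / 16321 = 46.00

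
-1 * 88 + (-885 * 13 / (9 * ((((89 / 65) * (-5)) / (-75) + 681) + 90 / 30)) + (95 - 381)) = -250700261 / 666989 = -375.87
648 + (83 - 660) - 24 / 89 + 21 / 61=385864 / 5429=71.07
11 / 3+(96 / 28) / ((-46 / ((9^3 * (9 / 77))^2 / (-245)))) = 4122245411 / 701608215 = 5.88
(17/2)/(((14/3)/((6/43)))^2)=1377/181202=0.01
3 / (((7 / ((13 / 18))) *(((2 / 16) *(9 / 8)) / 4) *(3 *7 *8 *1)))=208 / 3969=0.05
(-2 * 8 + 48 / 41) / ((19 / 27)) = -21.07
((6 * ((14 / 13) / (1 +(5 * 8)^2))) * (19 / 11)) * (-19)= -30324 / 228943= -0.13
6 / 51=0.12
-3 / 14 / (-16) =3 / 224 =0.01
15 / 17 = 0.88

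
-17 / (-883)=17 / 883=0.02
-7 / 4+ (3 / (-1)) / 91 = -649 / 364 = -1.78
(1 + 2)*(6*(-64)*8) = -9216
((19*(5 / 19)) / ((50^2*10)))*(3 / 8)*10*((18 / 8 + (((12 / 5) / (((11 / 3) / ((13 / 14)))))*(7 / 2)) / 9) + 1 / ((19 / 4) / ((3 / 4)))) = 33159 / 16720000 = 0.00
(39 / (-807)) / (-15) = 13 / 4035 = 0.00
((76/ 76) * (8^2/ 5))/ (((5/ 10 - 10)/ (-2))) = 2.69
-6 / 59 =-0.10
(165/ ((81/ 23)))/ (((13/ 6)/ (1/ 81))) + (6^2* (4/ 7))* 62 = 84628366/ 66339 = 1275.70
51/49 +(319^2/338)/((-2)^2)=5055241/66248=76.31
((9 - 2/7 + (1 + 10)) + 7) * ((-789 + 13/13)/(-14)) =73678/49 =1503.63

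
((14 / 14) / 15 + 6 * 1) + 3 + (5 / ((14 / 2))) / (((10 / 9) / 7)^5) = 425873947 / 60000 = 7097.90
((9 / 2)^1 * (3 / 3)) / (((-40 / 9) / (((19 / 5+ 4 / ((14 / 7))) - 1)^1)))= -243 / 50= -4.86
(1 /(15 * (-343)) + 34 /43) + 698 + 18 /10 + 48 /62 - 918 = -297149330 /1371657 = -216.64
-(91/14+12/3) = -21/2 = -10.50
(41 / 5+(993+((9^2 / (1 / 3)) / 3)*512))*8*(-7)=-11892496 / 5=-2378499.20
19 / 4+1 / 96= 4.76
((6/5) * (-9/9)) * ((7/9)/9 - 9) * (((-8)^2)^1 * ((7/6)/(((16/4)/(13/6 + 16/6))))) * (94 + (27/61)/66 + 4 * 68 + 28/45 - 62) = 10785229712824/36686925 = 293980.20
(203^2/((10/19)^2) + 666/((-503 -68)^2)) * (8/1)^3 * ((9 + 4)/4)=247544114.76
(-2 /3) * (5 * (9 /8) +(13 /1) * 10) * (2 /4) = -1085 /24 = -45.21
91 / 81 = 1.12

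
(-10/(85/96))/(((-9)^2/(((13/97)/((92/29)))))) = -6032/1024029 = -0.01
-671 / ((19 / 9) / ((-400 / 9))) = 268400 / 19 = 14126.32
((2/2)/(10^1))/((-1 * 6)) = -1/60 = -0.02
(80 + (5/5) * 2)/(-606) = -41/303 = -0.14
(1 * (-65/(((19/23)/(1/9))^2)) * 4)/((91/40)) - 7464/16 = -191819371/409374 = -468.57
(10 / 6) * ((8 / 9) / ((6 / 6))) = 40 / 27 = 1.48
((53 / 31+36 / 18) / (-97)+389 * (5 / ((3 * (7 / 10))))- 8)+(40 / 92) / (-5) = 1333380563 / 1452381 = 918.07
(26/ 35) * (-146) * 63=-34164/ 5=-6832.80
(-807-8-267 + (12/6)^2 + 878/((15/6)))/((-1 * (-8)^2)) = 1817/160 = 11.36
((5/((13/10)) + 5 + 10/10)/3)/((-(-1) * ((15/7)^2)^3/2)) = 30118144/444234375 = 0.07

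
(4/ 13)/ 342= 2/ 2223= 0.00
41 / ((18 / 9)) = 41 / 2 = 20.50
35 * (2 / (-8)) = -8.75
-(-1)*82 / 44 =41 / 22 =1.86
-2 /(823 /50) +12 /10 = 4438 /4115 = 1.08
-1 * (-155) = 155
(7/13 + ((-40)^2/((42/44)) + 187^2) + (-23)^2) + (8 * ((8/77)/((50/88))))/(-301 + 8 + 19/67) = 1243976857843/33462975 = 37174.72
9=9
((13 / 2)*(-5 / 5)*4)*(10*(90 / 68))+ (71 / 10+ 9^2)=-43523 / 170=-256.02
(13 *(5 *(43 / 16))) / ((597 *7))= 2795 / 66864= 0.04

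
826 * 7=5782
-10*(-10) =100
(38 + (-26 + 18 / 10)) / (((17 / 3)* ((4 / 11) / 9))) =20493 / 340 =60.27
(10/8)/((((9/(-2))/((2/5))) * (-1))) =1/9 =0.11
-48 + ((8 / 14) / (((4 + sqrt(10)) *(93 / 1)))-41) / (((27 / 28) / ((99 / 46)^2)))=-12049321 / 49197-242 *sqrt(10) / 49197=-244.94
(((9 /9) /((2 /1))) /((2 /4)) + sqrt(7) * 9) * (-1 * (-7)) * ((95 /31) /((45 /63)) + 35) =8526 /31 + 76734 * sqrt(7) /31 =6824.03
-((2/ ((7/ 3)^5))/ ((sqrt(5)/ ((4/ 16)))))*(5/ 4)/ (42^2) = -27*sqrt(5)/ 26353376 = -0.00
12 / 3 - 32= -28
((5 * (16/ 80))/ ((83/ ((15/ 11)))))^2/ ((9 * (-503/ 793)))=-19825/ 419285207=-0.00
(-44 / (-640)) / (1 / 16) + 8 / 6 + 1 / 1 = 103 / 30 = 3.43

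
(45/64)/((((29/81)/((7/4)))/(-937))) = -23907555/7424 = -3220.31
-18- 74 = -92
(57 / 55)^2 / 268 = 3249 / 810700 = 0.00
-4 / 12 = -1 / 3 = -0.33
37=37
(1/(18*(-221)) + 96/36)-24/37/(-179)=70345633/26346294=2.67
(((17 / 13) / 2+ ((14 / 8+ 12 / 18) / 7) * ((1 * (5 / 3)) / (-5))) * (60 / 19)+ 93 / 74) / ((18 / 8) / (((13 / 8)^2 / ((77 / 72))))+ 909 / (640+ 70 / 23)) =36385206845 / 28595650503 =1.27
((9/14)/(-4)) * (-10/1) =45/28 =1.61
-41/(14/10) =-205/7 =-29.29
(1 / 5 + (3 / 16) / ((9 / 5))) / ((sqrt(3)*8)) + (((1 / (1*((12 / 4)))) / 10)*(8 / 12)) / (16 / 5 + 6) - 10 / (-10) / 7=0.17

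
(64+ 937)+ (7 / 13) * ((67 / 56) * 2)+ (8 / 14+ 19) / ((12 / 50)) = 1183549 / 1092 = 1083.84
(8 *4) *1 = 32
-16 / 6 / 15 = -8 / 45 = -0.18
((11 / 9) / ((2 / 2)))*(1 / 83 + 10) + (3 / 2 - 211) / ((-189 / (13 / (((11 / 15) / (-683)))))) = -13408.76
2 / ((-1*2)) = -1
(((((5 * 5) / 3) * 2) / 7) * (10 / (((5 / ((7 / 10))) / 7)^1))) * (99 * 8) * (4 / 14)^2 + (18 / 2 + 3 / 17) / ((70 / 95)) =181002 / 119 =1521.03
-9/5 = -1.80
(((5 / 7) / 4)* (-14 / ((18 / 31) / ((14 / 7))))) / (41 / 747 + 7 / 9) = -10.34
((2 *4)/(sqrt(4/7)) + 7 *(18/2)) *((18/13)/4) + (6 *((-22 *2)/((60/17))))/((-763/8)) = 18 *sqrt(7)/13 + 2240897/99190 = 26.26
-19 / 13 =-1.46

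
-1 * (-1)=1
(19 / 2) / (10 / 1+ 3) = 19 / 26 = 0.73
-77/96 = -0.80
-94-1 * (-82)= -12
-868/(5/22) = -19096/5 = -3819.20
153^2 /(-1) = -23409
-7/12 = -0.58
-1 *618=-618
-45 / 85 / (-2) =9 / 34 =0.26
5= 5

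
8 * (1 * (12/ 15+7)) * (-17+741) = 225888/ 5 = 45177.60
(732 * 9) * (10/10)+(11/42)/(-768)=212502517/32256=6588.00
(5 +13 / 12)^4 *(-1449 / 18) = -4572116801 / 41472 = -110245.87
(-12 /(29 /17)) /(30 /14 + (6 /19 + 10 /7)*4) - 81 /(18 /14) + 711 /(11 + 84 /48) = -4788015 /598009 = -8.01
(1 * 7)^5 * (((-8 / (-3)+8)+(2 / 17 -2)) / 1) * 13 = 97883968 / 51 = 1919293.49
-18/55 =-0.33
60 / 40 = 3 / 2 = 1.50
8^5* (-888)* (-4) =116391936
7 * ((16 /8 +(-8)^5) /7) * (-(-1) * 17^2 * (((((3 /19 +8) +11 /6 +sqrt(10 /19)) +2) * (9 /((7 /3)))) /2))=-58250854161 /266 - 127836549 * sqrt(190) /133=-232237084.99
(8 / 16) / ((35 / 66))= 33 / 35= 0.94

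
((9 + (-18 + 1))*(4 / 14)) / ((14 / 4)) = -32 / 49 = -0.65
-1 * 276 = -276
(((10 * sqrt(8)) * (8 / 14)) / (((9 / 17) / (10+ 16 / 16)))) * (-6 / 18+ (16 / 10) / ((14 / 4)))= 38896 * sqrt(2) / 1323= 41.58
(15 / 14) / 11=15 / 154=0.10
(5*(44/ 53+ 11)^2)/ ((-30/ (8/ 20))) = -131043/ 14045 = -9.33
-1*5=-5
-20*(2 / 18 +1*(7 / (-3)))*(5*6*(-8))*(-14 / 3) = 448000 / 9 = 49777.78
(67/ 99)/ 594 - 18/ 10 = -528919/ 294030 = -1.80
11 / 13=0.85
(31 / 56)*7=31 / 8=3.88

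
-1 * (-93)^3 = 804357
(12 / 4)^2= 9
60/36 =5/3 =1.67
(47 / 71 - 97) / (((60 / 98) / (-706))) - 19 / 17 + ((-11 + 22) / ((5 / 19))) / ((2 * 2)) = 2681952163 / 24140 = 111099.92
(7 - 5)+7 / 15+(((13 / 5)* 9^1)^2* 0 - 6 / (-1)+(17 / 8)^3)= 138719 / 7680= 18.06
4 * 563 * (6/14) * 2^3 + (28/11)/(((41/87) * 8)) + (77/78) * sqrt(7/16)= 77 * sqrt(7)/312 + 48755559/6314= 7722.47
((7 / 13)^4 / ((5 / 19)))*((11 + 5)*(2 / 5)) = 1459808 / 714025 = 2.04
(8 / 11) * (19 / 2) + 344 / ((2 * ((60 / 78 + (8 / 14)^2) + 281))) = 14862024 / 1976645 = 7.52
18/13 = 1.38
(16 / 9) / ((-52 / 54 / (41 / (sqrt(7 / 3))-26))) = 48-984*sqrt(21) / 91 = -1.55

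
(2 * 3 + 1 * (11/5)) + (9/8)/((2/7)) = 971/80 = 12.14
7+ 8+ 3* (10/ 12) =35/ 2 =17.50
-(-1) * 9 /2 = 9 /2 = 4.50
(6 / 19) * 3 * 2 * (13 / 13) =36 / 19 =1.89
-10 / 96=-5 / 48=-0.10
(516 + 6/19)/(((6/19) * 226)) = 1635/226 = 7.23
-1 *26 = -26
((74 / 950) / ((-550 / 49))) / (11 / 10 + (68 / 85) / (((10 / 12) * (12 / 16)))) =-259 / 88825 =-0.00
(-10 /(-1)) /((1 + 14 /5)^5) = 31250 /2476099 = 0.01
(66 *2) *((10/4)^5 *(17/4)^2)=29803125/128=232836.91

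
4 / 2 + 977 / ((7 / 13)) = 12715 / 7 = 1816.43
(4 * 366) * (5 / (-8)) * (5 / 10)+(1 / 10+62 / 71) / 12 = -3897209 / 8520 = -457.42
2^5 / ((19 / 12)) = 384 / 19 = 20.21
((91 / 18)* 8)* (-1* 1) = -364 / 9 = -40.44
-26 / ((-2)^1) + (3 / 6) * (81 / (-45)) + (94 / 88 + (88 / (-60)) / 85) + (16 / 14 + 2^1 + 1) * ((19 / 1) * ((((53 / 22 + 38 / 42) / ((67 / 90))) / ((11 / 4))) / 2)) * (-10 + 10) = 13.15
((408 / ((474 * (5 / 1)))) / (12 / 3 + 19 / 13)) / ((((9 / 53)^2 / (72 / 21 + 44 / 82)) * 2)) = 1412915764 / 651962115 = 2.17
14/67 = 0.21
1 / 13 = 0.08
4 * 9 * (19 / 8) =171 / 2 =85.50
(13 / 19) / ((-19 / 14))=-182 / 361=-0.50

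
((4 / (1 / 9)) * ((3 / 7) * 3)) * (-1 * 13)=-4212 / 7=-601.71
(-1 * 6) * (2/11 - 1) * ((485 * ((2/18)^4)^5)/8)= 485/19812491859203883972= 0.00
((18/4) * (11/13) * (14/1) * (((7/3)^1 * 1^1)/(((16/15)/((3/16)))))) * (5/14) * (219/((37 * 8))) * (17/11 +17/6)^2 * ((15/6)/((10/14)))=67219788825/173375488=387.71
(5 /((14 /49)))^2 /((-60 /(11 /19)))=-2.96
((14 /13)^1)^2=196 /169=1.16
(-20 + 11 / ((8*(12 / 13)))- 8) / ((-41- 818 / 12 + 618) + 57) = -509 / 10864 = -0.05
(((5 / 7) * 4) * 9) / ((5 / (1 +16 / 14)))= 540 / 49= 11.02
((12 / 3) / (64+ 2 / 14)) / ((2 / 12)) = 168 / 449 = 0.37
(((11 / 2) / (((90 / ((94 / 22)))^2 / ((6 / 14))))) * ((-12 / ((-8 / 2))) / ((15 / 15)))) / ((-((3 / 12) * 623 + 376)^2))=-0.00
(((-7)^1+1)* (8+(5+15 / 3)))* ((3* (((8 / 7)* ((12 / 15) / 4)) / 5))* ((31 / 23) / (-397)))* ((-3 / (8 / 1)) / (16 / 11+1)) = -0.01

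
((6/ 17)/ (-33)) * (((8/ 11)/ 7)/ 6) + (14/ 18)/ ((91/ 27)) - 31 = -17278904/ 561561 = -30.77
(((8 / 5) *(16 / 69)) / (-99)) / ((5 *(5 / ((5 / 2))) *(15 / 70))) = -896 / 512325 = -0.00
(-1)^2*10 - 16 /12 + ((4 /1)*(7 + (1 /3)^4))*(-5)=-10658 /81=-131.58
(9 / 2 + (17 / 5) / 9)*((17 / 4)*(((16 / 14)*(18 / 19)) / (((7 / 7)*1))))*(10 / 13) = 29852 / 1729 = 17.27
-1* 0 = 0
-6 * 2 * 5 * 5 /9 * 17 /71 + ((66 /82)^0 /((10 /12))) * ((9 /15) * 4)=-27164 /5325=-5.10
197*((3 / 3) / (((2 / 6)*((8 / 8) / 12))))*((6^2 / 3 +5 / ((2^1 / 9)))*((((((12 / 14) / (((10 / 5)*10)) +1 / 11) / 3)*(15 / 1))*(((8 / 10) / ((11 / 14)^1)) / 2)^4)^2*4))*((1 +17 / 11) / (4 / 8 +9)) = 1120775088032468434944 / 2117547555316015625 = 529.28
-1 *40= -40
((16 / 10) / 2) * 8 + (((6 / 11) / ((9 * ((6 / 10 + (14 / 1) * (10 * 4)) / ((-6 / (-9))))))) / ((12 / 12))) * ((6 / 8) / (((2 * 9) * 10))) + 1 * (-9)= -43289527 / 16649820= -2.60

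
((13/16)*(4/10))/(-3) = -13/120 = -0.11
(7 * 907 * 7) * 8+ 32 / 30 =5333176 / 15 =355545.07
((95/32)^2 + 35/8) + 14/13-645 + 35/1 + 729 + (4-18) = 1587661/13312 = 119.27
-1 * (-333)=333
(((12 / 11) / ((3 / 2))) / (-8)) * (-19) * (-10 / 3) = -190 / 33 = -5.76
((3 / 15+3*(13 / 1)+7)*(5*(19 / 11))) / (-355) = -399 / 355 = -1.12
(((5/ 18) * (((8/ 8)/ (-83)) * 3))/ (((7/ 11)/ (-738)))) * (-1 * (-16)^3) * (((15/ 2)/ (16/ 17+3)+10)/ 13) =22098278400/ 506051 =43668.09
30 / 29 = 1.03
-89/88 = -1.01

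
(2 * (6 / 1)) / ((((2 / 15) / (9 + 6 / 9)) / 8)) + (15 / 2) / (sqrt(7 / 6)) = 15 * sqrt(42) / 14 + 6960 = 6966.94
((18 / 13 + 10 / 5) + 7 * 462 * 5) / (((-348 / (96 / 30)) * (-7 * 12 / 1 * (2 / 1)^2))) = 105127 / 237510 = 0.44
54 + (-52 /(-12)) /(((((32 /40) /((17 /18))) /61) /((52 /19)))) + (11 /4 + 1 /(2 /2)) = 1871033 /2052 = 911.81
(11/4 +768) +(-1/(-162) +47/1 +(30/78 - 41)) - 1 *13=3218561/4212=764.14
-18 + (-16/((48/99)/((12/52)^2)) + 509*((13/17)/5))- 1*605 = -7856367/14365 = -546.91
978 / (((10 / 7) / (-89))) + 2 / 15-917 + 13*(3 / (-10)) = -371101 / 6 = -61850.17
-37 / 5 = -7.40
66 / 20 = 33 / 10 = 3.30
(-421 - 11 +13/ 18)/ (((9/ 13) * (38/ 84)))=-706433/ 513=-1377.06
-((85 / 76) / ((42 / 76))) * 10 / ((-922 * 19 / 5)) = 2125 / 367878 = 0.01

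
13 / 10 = 1.30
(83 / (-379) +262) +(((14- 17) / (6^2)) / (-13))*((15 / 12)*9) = 20642405 / 78832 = 261.85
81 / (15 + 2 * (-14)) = -81 / 13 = -6.23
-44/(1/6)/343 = -264/343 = -0.77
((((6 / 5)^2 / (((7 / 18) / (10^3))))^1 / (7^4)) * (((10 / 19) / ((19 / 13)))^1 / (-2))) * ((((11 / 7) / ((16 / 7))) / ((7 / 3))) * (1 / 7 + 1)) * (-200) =5559840000 / 297299023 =18.70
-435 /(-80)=87 /16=5.44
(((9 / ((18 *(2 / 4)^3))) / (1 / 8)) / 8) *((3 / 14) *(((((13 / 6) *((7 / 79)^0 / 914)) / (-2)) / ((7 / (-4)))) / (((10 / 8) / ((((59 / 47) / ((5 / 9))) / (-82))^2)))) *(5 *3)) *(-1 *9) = -98968311 / 2078814407425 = -0.00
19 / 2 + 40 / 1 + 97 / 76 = 3859 / 76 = 50.78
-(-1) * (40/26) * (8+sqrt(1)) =180/13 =13.85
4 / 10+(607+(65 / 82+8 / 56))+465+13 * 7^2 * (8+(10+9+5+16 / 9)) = 583494017 / 25830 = 22589.78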